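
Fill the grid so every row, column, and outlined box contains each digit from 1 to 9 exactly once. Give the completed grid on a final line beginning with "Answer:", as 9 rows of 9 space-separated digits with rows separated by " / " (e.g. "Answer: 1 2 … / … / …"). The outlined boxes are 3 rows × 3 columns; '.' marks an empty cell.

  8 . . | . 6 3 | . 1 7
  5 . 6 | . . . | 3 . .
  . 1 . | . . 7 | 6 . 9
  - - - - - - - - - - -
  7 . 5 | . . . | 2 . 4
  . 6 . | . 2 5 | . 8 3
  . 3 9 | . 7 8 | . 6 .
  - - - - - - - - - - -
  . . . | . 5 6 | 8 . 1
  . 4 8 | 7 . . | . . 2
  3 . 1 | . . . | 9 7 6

Step 1. [r5c4∈{1,4,9}] 9 has one home in row 5: r5c4, so r5c4=9.
Step 2. [r6c4∈{1,4}] box 5 places 4 nowhere but r6c4. So r6c4=4.
Step 3. [r4c6∈{1}] nothing but 1 survives at r4c6. So r4c6=1.
Step 4. [r1c7∈{4,5}] across col 7, 4 lands solely at r1c7, so r1c7=4.
Step 5. [r1c3∈{2}] r1c3 has the single candidate 2. So r1c3=2.
Step 6. [r3c1∈{4}] only 4 remains possible at r3c1 ⇒ r3c1=4.
Step 7. [r3c5∈{8}] r3c5's peers cover all but 8, so r3c5=8.
Step 8. [r2c8∈{2}] r2c8 is down to just 2 ⇒ r2c8=2.
Step 9. [r9c6∈{2,4}] r9c6 is the only open cell in col 6 admitting 2 ⇒ r9c6=2.
Step 10. [r8c5∈{1,3,9}] row 8 places 1 nowhere but r8c5, so r8c5=1.
Step 11. [r7c2∈{2,7,9}] col 2 places 2 nowhere but r7c2 ⇒ r7c2=2.
Step 12. [r2c5∈{4,9}] 9 has one home in col 5: r2c5 ⇒ r2c5=9.
Step 13. [r3c8∈{5}] r3c8's peers cover all but 5. So r3c8=5.
Step 14. [r7c4∈{3}] nothing but 3 survives at r7c4 ⇒ r7c4=3.
Step 15. [r5c1∈{1}] nothing but 1 survives at r5c1 ⇒ r5c1=1.
Step 16. [r8c7∈{5}] r8c7 is down to just 5, so r8c7=5.
Step 17. [r8c6∈{9}] only 9 remains possible at r8c6, so r8c6=9.
Step 18. [r4c8∈{9}] nothing but 9 survives at r4c8 ⇒ r4c8=9.
Step 19. [r7c8∈{4}] only 4 remains possible at r7c8 ⇒ r7c8=4.
Step 20. [r9c4∈{8}] r9c4 is down to just 8 ⇒ r9c4=8.
Step 21. [r4c5∈{3}] only 3 remains possible at r4c5, so r4c5=3.
Step 22. [r2c4∈{1}] r2c4 is down to just 1 ⇒ r2c4=1.
Step 23. [r7c3∈{7}] r7c3's peers cover all but 7, so r7c3=7.
Step 24. [r7c1∈{9}] r7c1 has the single candidate 9, so r7c1=9.
Step 25. [r6c9∈{5}] only 5 remains possible at r6c9, so r6c9=5.
Step 26. [r3c3∈{3}] r3c3 is down to just 3, so r3c3=3.
Step 27. [r1c4∈{5}] only 5 remains possible at r1c4, so r1c4=5.
Step 28. [r1c2∈{9}] only 9 remains possible at r1c2, so r1c2=9.
Step 29. [r6c7∈{1}] r6c7 is down to just 1 ⇒ r6c7=1.
Step 30. [r6c1∈{2}] only 2 remains possible at r6c1, so r6c1=2.
Step 31. [r9c2∈{5}] r9c2 is down to just 5. So r9c2=5.
Step 32. [r8c1∈{6}] r8c1's peers cover all but 6, so r8c1=6.
Step 33. [r4c2∈{8}] only 8 remains possible at r4c2. So r4c2=8.
Step 34. [r2c9∈{8}] only 8 remains possible at r2c9. So r2c9=8.
Step 35. [r8c8∈{3}] r8c8 is down to just 3 ⇒ r8c8=3.
Step 36. [r9c5∈{4}] r9c5's peers cover all but 4 ⇒ r9c5=4.
Step 37. [r5c7∈{7}] r5c7 has the single candidate 7. So r5c7=7.
Step 38. [r3c4∈{2}] r3c4 has the single candidate 2, so r3c4=2.
Step 39. [r5c3∈{4}] r5c3 has the single candidate 4 ⇒ r5c3=4.
Step 40. [r2c6∈{4}] nothing but 4 survives at r2c6. So r2c6=4.
Step 41. [r2c2∈{7}] only 7 remains possible at r2c2, so r2c2=7.
Step 42. [r4c4∈{6}] r4c4 is down to just 6. So r4c4=6.

Answer: 8 9 2 5 6 3 4 1 7 / 5 7 6 1 9 4 3 2 8 / 4 1 3 2 8 7 6 5 9 / 7 8 5 6 3 1 2 9 4 / 1 6 4 9 2 5 7 8 3 / 2 3 9 4 7 8 1 6 5 / 9 2 7 3 5 6 8 4 1 / 6 4 8 7 1 9 5 3 2 / 3 5 1 8 4 2 9 7 6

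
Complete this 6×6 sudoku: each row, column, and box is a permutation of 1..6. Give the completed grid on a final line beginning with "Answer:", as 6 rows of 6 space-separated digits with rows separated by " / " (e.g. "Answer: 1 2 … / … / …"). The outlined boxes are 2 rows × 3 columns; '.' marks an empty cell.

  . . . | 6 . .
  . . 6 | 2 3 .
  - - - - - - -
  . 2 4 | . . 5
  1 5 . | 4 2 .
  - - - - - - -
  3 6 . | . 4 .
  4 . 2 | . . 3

Step 1. [r6c2∈{1}] r6c2's peers cover all but 1. So r6c2=1.
Step 2. [r1c3∈{1,3,5}] col 3 places 1 nowhere but r1c3, so r1c3=1.
Step 3. [r1c5∈{5}] r1c5 is down to just 5. So r1c5=5.
Step 4. [r2c6∈{1,4}] 1 has one home in row 2: r2c6. So r2c6=1.
Step 5. [r3c5∈{1,6}] col 5 places 1 nowhere but r3c5 ⇒ r3c5=1.
Step 6. [r1c6∈{4}] nothing but 4 survives at r1c6, so r1c6=4.
Step 7. [r5c3∈{5}] r5c3 is down to just 5 ⇒ r5c3=5.
Step 8. [r5c4∈{1}] r5c4 has the single candidate 1. So r5c4=1.
Step 9. [r6c4∈{5}] r6c4's peers cover all but 5. So r6c4=5.
Step 10. [r3c4∈{3}] r3c4's peers cover all but 3 ⇒ r3c4=3.
Step 11. [r1c2∈{3}] r1c2 is down to just 3 ⇒ r1c2=3.
Step 12. [r2c1∈{5}] r2c1's peers cover all but 5, so r2c1=5.
Step 13. [r2c2∈{4}] r2c2's peers cover all but 4, so r2c2=4.
Step 14. [r3c1∈{6}] r3c1 is down to just 6. So r3c1=6.
Step 15. [r6c5∈{6}] r6c5 has the single candidate 6 ⇒ r6c5=6.
Step 16. [r4c6∈{6}] r4c6's peers cover all but 6, so r4c6=6.
Step 17. [r1c1∈{2}] only 2 remains possible at r1c1 ⇒ r1c1=2.
Step 18. [r5c6∈{2}] nothing but 2 survives at r5c6 ⇒ r5c6=2.
Step 19. [r4c3∈{3}] only 3 remains possible at r4c3. So r4c3=3.

Answer: 2 3 1 6 5 4 / 5 4 6 2 3 1 / 6 2 4 3 1 5 / 1 5 3 4 2 6 / 3 6 5 1 4 2 / 4 1 2 5 6 3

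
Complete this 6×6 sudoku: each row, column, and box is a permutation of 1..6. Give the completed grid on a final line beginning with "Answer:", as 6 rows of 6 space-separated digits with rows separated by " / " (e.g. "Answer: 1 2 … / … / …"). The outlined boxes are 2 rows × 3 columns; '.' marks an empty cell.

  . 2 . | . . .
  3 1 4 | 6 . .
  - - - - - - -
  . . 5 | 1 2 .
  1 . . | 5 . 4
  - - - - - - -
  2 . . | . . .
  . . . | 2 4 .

Step 1. [r5c4∈{3}] r5c4's peers cover all but 3 ⇒ r5c4=3.
Step 2. [r1c3∈{6}] only 6 remains possible at r1c3 ⇒ r1c3=6.
Step 3. [r2c5∈{5}] r2c5 has the single candidate 5 ⇒ r2c5=5.
Step 4. [r5c2∈{4,5,6}] in row 5, 4 fits only at r5c2, so r5c2=4.
Step 5. [r6c2∈{3,5,6}] 5 has one home in col 2: r6c2 ⇒ r6c2=5.
Step 6. [r5c3∈{1}] r5c3's peers cover all but 1 ⇒ r5c3=1.
Step 7. [r5c5∈{6}] r5c5's peers cover all but 6. So r5c5=6.
Step 8. [r4c5∈{3}] r4c5 is down to just 3. So r4c5=3.
Step 9. [r4c2∈{6}] r4c2 is down to just 6, so r4c2=6.
Step 10. [r1c6∈{1,3}] in row 1, 3 fits only at r1c6 ⇒ r1c6=3.
Step 11. [r1c1∈{5}] nothing but 5 survives at r1c1, so r1c1=5.
Step 12. [r6c3∈{3}] r6c3's peers cover all but 3 ⇒ r6c3=3.
Step 13. [r3c1∈{4}] nothing but 4 survives at r3c1 ⇒ r3c1=4.
Step 14. [r6c1∈{6}] nothing but 6 survives at r6c1. So r6c1=6.
Step 15. [r1c4∈{4}] nothing but 4 survives at r1c4, so r1c4=4.
Step 16. [r3c2∈{3}] nothing but 3 survives at r3c2. So r3c2=3.
Step 17. [r4c3∈{2}] only 2 remains possible at r4c3, so r4c3=2.
Step 18. [r5c6∈{5}] r5c6's peers cover all but 5. So r5c6=5.
Step 19. [r1c5∈{1}] only 1 remains possible at r1c5. So r1c5=1.
Step 20. [r2c6∈{2}] nothing but 2 survives at r2c6 ⇒ r2c6=2.
Step 21. [r3c6∈{6}] r3c6 has the single candidate 6 ⇒ r3c6=6.
Step 22. [r6c6∈{1}] r6c6 is down to just 1, so r6c6=1.

Answer: 5 2 6 4 1 3 / 3 1 4 6 5 2 / 4 3 5 1 2 6 / 1 6 2 5 3 4 / 2 4 1 3 6 5 / 6 5 3 2 4 1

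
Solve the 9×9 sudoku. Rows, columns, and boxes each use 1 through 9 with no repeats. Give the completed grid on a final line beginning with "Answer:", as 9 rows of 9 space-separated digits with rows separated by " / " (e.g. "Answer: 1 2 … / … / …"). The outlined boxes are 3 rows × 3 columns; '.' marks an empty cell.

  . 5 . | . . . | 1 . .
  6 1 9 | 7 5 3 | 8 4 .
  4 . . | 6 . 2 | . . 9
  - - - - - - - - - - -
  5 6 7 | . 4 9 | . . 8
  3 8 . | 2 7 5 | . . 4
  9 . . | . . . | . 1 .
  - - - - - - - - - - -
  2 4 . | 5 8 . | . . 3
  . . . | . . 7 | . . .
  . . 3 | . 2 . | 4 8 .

Step 1. [r9c9∈{1,5,6,7}] in row 9, 5 fits only at r9c9. So r9c9=5.
Step 2. [r1c8∈{2,3,6,7}] across row 1, 3 lands solely at r1c8. So r1c8=3.
Step 3. [r8c9∈{1,2,6}] across col 9, 1 lands solely at r8c9. So r8c9=1.
Step 4. [r8c2∈{9}] only 9 remains possible at r8c2. So r8c2=9.
Step 5. [r6c7∈{2,3,5,6,7}] r6c7 is the only open cell in row 6 admitting 5 ⇒ r6c7=5.
Step 6. [r9c1∈{1,7}] across col 1, 1 lands solely at r9c1. So r9c1=1.
Step 7. [r7c3∈{6}] nothing but 6 survives at r7c3. So r7c3=6.
Step 8. [r3c7∈{7}] r3c7's peers cover all but 7. So r3c7=7.
Step 9. [r1c3∈{2,8}] r1c3 is the only open cell in box 1 admitting 2, so r1c3=2.
Step 10. [r4c8∈{2}] r4c8's peers cover all but 2, so r4c8=2.
Step 11. [r8c8∈{6}] r8c8 is down to just 6. So r8c8=6.
Step 12. [r6c5∈{3,6}] in col 5, 6 fits only at r6c5 ⇒ r6c5=6.
Step 13. [r6c4∈{3,8}] across row 6, 3 lands solely at r6c4 ⇒ r6c4=3.
Step 14. [r1c4∈{4,8,9}] across col 4, 8 lands solely at r1c4, so r1c4=8.
Step 15. [r5c8∈{9}] r5c8's peers cover all but 9 ⇒ r5c8=9.
Step 16. [r8c3∈{5,8}] 5 has one home in row 8: r8c3 ⇒ r8c3=5.
Step 17. [r8c1∈{8}] r8c1's peers cover all but 8. So r8c1=8.
Step 18. [r7c8∈{7}] only 7 remains possible at r7c8, so r7c8=7.
Step 19. [r6c3∈{4}] r6c3 is down to just 4, so r6c3=4.
Step 20. [r8c7∈{2}] r8c7's peers cover all but 2, so r8c7=2.
Step 21. [r3c2∈{3}] r3c2's peers cover all but 3. So r3c2=3.
Step 22. [r6c9∈{7}] r6c9 is down to just 7. So r6c9=7.
Step 23. [r4c7∈{3}] r4c7 has the single candidate 3 ⇒ r4c7=3.
Step 24. [r6c6∈{8}] r6c6's peers cover all but 8 ⇒ r6c6=8.
Step 25. [r6c2∈{2}] r6c2 is down to just 2 ⇒ r6c2=2.
Step 26. [r5c7∈{6}] r5c7's peers cover all but 6 ⇒ r5c7=6.
Step 27. [r5c3∈{1}] only 1 remains possible at r5c3 ⇒ r5c3=1.
Step 28. [r9c6∈{6}] only 6 remains possible at r9c6, so r9c6=6.
Step 29. [r7c7∈{9}] nothing but 9 survives at r7c7, so r7c7=9.
Step 30. [r4c4∈{1}] r4c4's peers cover all but 1 ⇒ r4c4=1.
Step 31. [r7c6∈{1}] only 1 remains possible at r7c6, so r7c6=1.
Step 32. [r1c9∈{6}] r1c9's peers cover all but 6 ⇒ r1c9=6.
Step 33. [r8c5∈{3}] nothing but 3 survives at r8c5. So r8c5=3.
Step 34. [r2c9∈{2}] r2c9 is down to just 2. So r2c9=2.
Step 35. [r1c5∈{9}] r1c5's peers cover all but 9. So r1c5=9.
Step 36. [r1c6∈{4}] r1c6 has the single candidate 4. So r1c6=4.
Step 37. [r3c8∈{5}] r3c8 has the single candidate 5, so r3c8=5.
Step 38. [r9c4∈{9}] only 9 remains possible at r9c4. So r9c4=9.
Step 39. [r8c4∈{4}] r8c4 is down to just 4 ⇒ r8c4=4.
Step 40. [r3c3∈{8}] r3c3 is down to just 8. So r3c3=8.
Step 41. [r9c2∈{7}] nothing but 7 survives at r9c2. So r9c2=7.
Step 42. [r3c5∈{1}] r3c5's peers cover all but 1. So r3c5=1.
Step 43. [r1c1∈{7}] r1c1 has the single candidate 7 ⇒ r1c1=7.

Answer: 7 5 2 8 9 4 1 3 6 / 6 1 9 7 5 3 8 4 2 / 4 3 8 6 1 2 7 5 9 / 5 6 7 1 4 9 3 2 8 / 3 8 1 2 7 5 6 9 4 / 9 2 4 3 6 8 5 1 7 / 2 4 6 5 8 1 9 7 3 / 8 9 5 4 3 7 2 6 1 / 1 7 3 9 2 6 4 8 5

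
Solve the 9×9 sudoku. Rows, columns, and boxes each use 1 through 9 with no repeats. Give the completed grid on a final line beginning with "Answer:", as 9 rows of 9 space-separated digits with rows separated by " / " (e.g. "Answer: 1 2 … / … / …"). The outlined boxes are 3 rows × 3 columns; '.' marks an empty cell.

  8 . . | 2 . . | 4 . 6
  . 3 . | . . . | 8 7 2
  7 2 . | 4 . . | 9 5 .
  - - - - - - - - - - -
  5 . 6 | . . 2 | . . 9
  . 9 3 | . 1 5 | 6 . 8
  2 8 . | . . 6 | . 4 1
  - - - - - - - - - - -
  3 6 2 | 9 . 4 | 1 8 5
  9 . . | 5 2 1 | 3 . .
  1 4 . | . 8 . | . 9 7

Step 1. [r6c3∈{7}] nothing but 7 survives at r6c3, so r6c3=7.
Step 2. [r1c2∈{1,5}] across col 2, 5 lands solely at r1c2 ⇒ r1c2=5.
Step 3. [r6c4∈{3}] r6c4 has the single candidate 3. So r6c4=3.
Step 4. [r2c6∈{9}] only 9 remains possible at r2c6 ⇒ r2c6=9.
Step 5. [r2c1∈{4,6}] r2c1 is the only open cell in col 1 admitting 6, so r2c1=6.
Step 6. [r3c9∈{3}] only 3 remains possible at r3c9 ⇒ r3c9=3.
Step 7. [r1c6∈{3,7}] col 6 places 7 nowhere but r1c6, so r1c6=7.
Step 8. [r3c3∈{1}] r3c3 is down to just 1, so r3c3=1.
Step 9. [r4c7∈{7}] r4c7's peers cover all but 7. So r4c7=7.
Step 10. [r3c5∈{6}] r3c5 is down to just 6 ⇒ r3c5=6.
Step 11. [r4c8∈{3}] r4c8 has the single candidate 3, so r4c8=3.
Step 12. [r3c6∈{8}] nothing but 8 survives at r3c6 ⇒ r3c6=8.
Step 13. [r8c3∈{8}] nothing but 8 survives at r8c3 ⇒ r8c3=8.
Step 14. [r2c5∈{5}] r2c5's peers cover all but 5. So r2c5=5.
Step 15. [r2c4∈{1}] r2c4's peers cover all but 1, so r2c4=1.
Step 16. [r8c8∈{6}] r8c8's peers cover all but 6, so r8c8=6.
Step 17. [r9c7∈{2}] nothing but 2 survives at r9c7, so r9c7=2.
Step 18. [r5c1∈{4}] r5c1 is down to just 4 ⇒ r5c1=4.
Step 19. [r4c2∈{1}] only 1 remains possible at r4c2. So r4c2=1.
Step 20. [r5c4∈{7}] only 7 remains possible at r5c4 ⇒ r5c4=7.
Step 21. [r1c8∈{1}] r1c8's peers cover all but 1. So r1c8=1.
Step 22. [r6c5∈{9}] nothing but 9 survives at r6c5, so r6c5=9.
Step 23. [r4c4∈{8}] r4c4 has the single candidate 8 ⇒ r4c4=8.
Step 24. [r8c9∈{4}] r8c9 has the single candidate 4. So r8c9=4.
Step 25. [r8c2∈{7}] nothing but 7 survives at r8c2. So r8c2=7.
Step 26. [r6c7∈{5}] r6c7's peers cover all but 5 ⇒ r6c7=5.
Step 27. [r7c5∈{7}] nothing but 7 survives at r7c5. So r7c5=7.
Step 28. [r2c3∈{4}] nothing but 4 survives at r2c3. So r2c3=4.
Step 29. [r4c5∈{4}] nothing but 4 survives at r4c5 ⇒ r4c5=4.
Step 30. [r9c3∈{5}] r9c3 is down to just 5, so r9c3=5.
Step 31. [r1c3∈{9}] nothing but 9 survives at r1c3 ⇒ r1c3=9.
Step 32. [r1c5∈{3}] only 3 remains possible at r1c5, so r1c5=3.
Step 33. [r9c4∈{6}] r9c4 has the single candidate 6, so r9c4=6.
Step 34. [r5c8∈{2}] r5c8 is down to just 2, so r5c8=2.
Step 35. [r9c6∈{3}] nothing but 3 survives at r9c6. So r9c6=3.

Answer: 8 5 9 2 3 7 4 1 6 / 6 3 4 1 5 9 8 7 2 / 7 2 1 4 6 8 9 5 3 / 5 1 6 8 4 2 7 3 9 / 4 9 3 7 1 5 6 2 8 / 2 8 7 3 9 6 5 4 1 / 3 6 2 9 7 4 1 8 5 / 9 7 8 5 2 1 3 6 4 / 1 4 5 6 8 3 2 9 7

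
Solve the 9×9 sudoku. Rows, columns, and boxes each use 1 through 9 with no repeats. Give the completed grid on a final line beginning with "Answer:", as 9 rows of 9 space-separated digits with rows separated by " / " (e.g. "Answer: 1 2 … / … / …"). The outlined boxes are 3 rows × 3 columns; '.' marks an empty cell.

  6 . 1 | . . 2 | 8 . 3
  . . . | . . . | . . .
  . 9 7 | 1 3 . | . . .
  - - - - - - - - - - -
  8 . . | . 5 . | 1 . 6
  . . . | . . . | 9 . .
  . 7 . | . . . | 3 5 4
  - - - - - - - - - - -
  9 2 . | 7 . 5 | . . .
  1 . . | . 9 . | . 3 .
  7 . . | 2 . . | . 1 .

Step 1. [r3c6∈{4,6,8}] r3c6 is the only open cell in row 3 admitting 8 ⇒ r3c6=8.
Step 2. [r7c3∈{3,4,6,8}] row 7 places 3 nowhere but r7c3. So r7c3=3.
Step 3. [r6c1∈{2}] only 2 remains possible at r6c1. So r6c1=2.
Step 4. [r5c5∈{1,2,4,6,7,8}] in col 5, 2 fits only at r5c5. So r5c5=2.
Step 5. [r2c3∈{2,4,5,8}] in col 3, 2 fits only at r2c3. So r2c3=2.
Step 6. [r7c9∈{8}] nothing but 8 survives at r7c9 ⇒ r7c9=8.
Step 7. [r5c2∈{1,3,4,5,6}] r5c2 is the only open cell in col 2 admitting 1. So r5c2=1.
Step 8. [r5c9∈{7}] r5c9's peers cover all but 7 ⇒ r5c9=7.
Step 9. [r8c7∈{2,4,5,6,7}] row 8 places 7 nowhere but r8c7. So r8c7=7.
Step 10. [r2c2∈{3,4,5,8}] across row 2, 8 lands solely at r2c2 ⇒ r2c2=8.
Step 11. [r3c7∈{2,4,5,6}] r3c7 is the only open cell in col 7 admitting 2. So r3c7=2.
Step 12. [r3c9∈{5}] nothing but 5 survives at r3c9. So r3c9=5.
Step 13. [r4c6∈{3,4,7,9}] across row 4, 7 lands solely at r4c6, so r4c6=7.
Step 14. [r3c1∈{4}] only 4 remains possible at r3c1 ⇒ r3c1=4.
Step 15. [r1c2∈{5}] nothing but 5 survives at r1c2, so r1c2=5.
Step 16. [r8c3∈{4,5,6,8}] row 8 places 5 nowhere but r8c3, so r8c3=5.
Step 17. [r8c4∈{4,6,8}] across row 8, 8 lands solely at r8c4, so r8c4=8.
Step 18. [r3c8∈{6}] r3c8's peers cover all but 6. So r3c8=6.
Step 19. [r2c7∈{4}] r2c7 is down to just 4. So r2c7=4.
Step 20. [r6c6∈{1,6,9}] across col 6, 1 lands solely at r6c6 ⇒ r6c6=1.
Step 21. [r2c6∈{6,9}] 9 has one home in col 6: r2c6, so r2c6=9.
Step 22. [r9c6∈{3,4,6}] row 9 places 3 nowhere but r9c6, so r9c6=3.
Step 23. [r1c4∈{4}] r1c4 has the single candidate 4. So r1c4=4.
Step 24. [r4c2∈{3,4}] r4c2 is the only open cell in col 2 admitting 3. So r4c2=3.
Step 25. [r5c6∈{4,6}] in box 5, 4 fits only at r5c6, so r5c6=4.
Step 26. [r5c3∈{6}] nothing but 6 survives at r5c3. So r5c3=6.
Step 27. [r8c2∈{4,6}] row 8 places 4 nowhere but r8c2, so r8c2=4.
Step 28. [r9c5∈{4,6}] row 9 places 4 nowhere but r9c5, so r9c5=4.
Step 29. [r1c5∈{7}] r1c5 is down to just 7 ⇒ r1c5=7.
Step 30. [r2c5∈{6}] only 6 remains possible at r2c5, so r2c5=6.
Step 31. [r4c4∈{9}] r4c4 is down to just 9, so r4c4=9.
Step 32. [r9c2∈{6}] r9c2's peers cover all but 6, so r9c2=6.
Step 33. [r6c3∈{9}] r6c3 has the single candidate 9. So r6c3=9.
Step 34. [r2c1∈{3}] r2c1 has the single candidate 3 ⇒ r2c1=3.
Step 35. [r7c8∈{4}] nothing but 4 survives at r7c8, so r7c8=4.
Step 36. [r6c5∈{8}] r6c5 is down to just 8 ⇒ r6c5=8.
Step 37. [r2c9∈{1}] r2c9 is down to just 1, so r2c9=1.
Step 38. [r5c8∈{8}] only 8 remains possible at r5c8, so r5c8=8.
Step 39. [r2c8∈{7}] r2c8 is down to just 7 ⇒ r2c8=7.
Step 40. [r4c8∈{2}] only 2 remains possible at r4c8 ⇒ r4c8=2.
Step 41. [r8c9∈{2}] r8c9's peers cover all but 2, so r8c9=2.
Step 42. [r8c6∈{6}] only 6 remains possible at r8c6, so r8c6=6.
Step 43. [r7c5∈{1}] r7c5 has the single candidate 1. So r7c5=1.
Step 44. [r9c9∈{9}] r9c9's peers cover all but 9. So r9c9=9.
Step 45. [r1c8∈{9}] r1c8's peers cover all but 9 ⇒ r1c8=9.
Step 46. [r2c4∈{5}] r2c4's peers cover all but 5. So r2c4=5.
Step 47. [r9c7∈{5}] r9c7 has the single candidate 5, so r9c7=5.
Step 48. [r7c7∈{6}] only 6 remains possible at r7c7 ⇒ r7c7=6.
Step 49. [r5c1∈{5}] nothing but 5 survives at r5c1, so r5c1=5.
Step 50. [r9c3∈{8}] r9c3's peers cover all but 8, so r9c3=8.
Step 51. [r5c4∈{3}] r5c4 has the single candidate 3 ⇒ r5c4=3.
Step 52. [r6c4∈{6}] r6c4 has the single candidate 6. So r6c4=6.
Step 53. [r4c3∈{4}] r4c3's peers cover all but 4. So r4c3=4.

Answer: 6 5 1 4 7 2 8 9 3 / 3 8 2 5 6 9 4 7 1 / 4 9 7 1 3 8 2 6 5 / 8 3 4 9 5 7 1 2 6 / 5 1 6 3 2 4 9 8 7 / 2 7 9 6 8 1 3 5 4 / 9 2 3 7 1 5 6 4 8 / 1 4 5 8 9 6 7 3 2 / 7 6 8 2 4 3 5 1 9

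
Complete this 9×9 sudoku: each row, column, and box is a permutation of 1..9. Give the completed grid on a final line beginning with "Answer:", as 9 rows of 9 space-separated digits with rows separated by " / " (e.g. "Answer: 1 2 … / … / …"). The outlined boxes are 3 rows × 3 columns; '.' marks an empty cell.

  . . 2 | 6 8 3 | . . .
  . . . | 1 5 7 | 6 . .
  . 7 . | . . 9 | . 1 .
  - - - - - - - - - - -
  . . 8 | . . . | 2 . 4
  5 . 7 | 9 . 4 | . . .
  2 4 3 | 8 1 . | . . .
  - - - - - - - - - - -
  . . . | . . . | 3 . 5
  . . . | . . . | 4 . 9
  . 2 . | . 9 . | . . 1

Step 1. [r5c5∈{2,3,6}] 2 has one home in row 5: r5c5, so r5c5=2.
Step 2. [r3c4∈{2,4}] in box 2, 2 fits only at r3c4. So r3c4=2.
Step 3. [r3c5∈{4}] r3c5 is down to just 4, so r3c5=4.
Step 4. [r1c9∈{7}] nothing but 7 survives at r1c9, so r1c9=7.
Step 5. [r6c9∈{6}] r6c9 has the single candidate 6 ⇒ r6c9=6.
Step 6. [r6c6∈{5}] only 5 remains possible at r6c6. So r6c6=5.
Step 7. [r4c6∈{6}] r4c6 is down to just 6 ⇒ r4c6=6.
Step 8. [r9c6∈{8}] r9c6's peers cover all but 8, so r9c6=8.
Step 9. [r9c7∈{7}] r9c7's peers cover all but 7 ⇒ r9c7=7.
Step 10. [r4c8∈{3,5,7,9}] row 4 places 5 nowhere but r4c8. So r4c8=5.
Step 11. [r9c8∈{6}] r9c8 is down to just 6. So r9c8=6.
Step 12. [r2c9∈{2,3,8}] col 9 places 2 nowhere but r2c9, so r2c9=2.
Step 13. [r5c2∈{1,6}] across row 5, 6 lands solely at r5c2 ⇒ r5c2=6.
Step 14. [r6c7∈{9}] only 9 remains possible at r6c7. So r6c7=9.
Step 15. [r1c7∈{5}] r1c7 is down to just 5, so r1c7=5.
Step 16. [r8c2∈{1,3,5,8}] 5 has one home in col 2: r8c2 ⇒ r8c2=5.
Step 17. [r2c2∈{3,8,9}] r2c2 is the only open cell in col 2 admitting 3, so r2c2=3.
Step 18. [r9c3∈{4}] only 4 remains possible at r9c3. So r9c3=4.
Step 19. [r2c3∈{9}] r2c3 is down to just 9. So r2c3=9.
Step 20. [r7c2∈{1,8,9}] 8 has one home in col 2: r7c2 ⇒ r7c2=8.
Step 21. [r7c1∈{1,6,7,9}] row 7 places 9 nowhere but r7c1, so r7c1=9.
Step 22. [r8c1∈{1,3,6,7}] col 1 places 7 nowhere but r8c1 ⇒ r8c1=7.
Step 23. [r3c7∈{8}] only 8 remains possible at r3c7 ⇒ r3c7=8.
Step 24. [r8c4∈{3}] r8c4 has the single candidate 3. So r8c4=3.
Step 25. [r4c4∈{7}] r4c4 has the single candidate 7. So r4c4=7.
Step 26. [r2c8∈{4}] nothing but 4 survives at r2c8, so r2c8=4.
Step 27. [r8c8∈{2,8}] 8 has one home in row 8: r8c8, so r8c8=8.
Step 28. [r4c1∈{1}] nothing but 1 survives at r4c1. So r4c1=1.
Step 29. [r8c6∈{1,2}] row 8 places 2 nowhere but r8c6, so r8c6=2.
Step 30. [r8c5∈{6}] r8c5's peers cover all but 6 ⇒ r8c5=6.
Step 31. [r7c3∈{1,6}] r7c3 is the only open cell in row 7 admitting 6 ⇒ r7c3=6.
Step 32. [r3c9∈{3}] nothing but 3 survives at r3c9. So r3c9=3.
Step 33. [r7c4∈{4}] r7c4's peers cover all but 4, so r7c4=4.
Step 34. [r5c7∈{1}] nothing but 1 survives at r5c7 ⇒ r5c7=1.
Step 35. [r4c2∈{9}] nothing but 9 survives at r4c2 ⇒ r4c2=9.
Step 36. [r1c2∈{1}] r1c2 has the single candidate 1, so r1c2=1.
Step 37. [r7c6∈{1}] r7c6's peers cover all but 1. So r7c6=1.
Step 38. [r4c5∈{3}] only 3 remains possible at r4c5 ⇒ r4c5=3.
Step 39. [r5c9∈{8}] nothing but 8 survives at r5c9 ⇒ r5c9=8.
Step 40. [r1c1∈{4}] nothing but 4 survives at r1c1, so r1c1=4.
Step 41. [r8c3∈{1}] only 1 remains possible at r8c3 ⇒ r8c3=1.
Step 42. [r5c8∈{3}] r5c8's peers cover all but 3, so r5c8=3.
Step 43. [r3c1∈{6}] r3c1 has the single candidate 6, so r3c1=6.
Step 44. [r1c8∈{9}] only 9 remains possible at r1c8, so r1c8=9.
Step 45. [r6c8∈{7}] only 7 remains possible at r6c8. So r6c8=7.
Step 46. [r3c3∈{5}] r3c3 is down to just 5, so r3c3=5.
Step 47. [r7c8∈{2}] only 2 remains possible at r7c8, so r7c8=2.
Step 48. [r9c4∈{5}] nothing but 5 survives at r9c4, so r9c4=5.
Step 49. [r9c1∈{3}] only 3 remains possible at r9c1 ⇒ r9c1=3.
Step 50. [r7c5∈{7}] nothing but 7 survives at r7c5 ⇒ r7c5=7.
Step 51. [r2c1∈{8}] nothing but 8 survives at r2c1 ⇒ r2c1=8.

Answer: 4 1 2 6 8 3 5 9 7 / 8 3 9 1 5 7 6 4 2 / 6 7 5 2 4 9 8 1 3 / 1 9 8 7 3 6 2 5 4 / 5 6 7 9 2 4 1 3 8 / 2 4 3 8 1 5 9 7 6 / 9 8 6 4 7 1 3 2 5 / 7 5 1 3 6 2 4 8 9 / 3 2 4 5 9 8 7 6 1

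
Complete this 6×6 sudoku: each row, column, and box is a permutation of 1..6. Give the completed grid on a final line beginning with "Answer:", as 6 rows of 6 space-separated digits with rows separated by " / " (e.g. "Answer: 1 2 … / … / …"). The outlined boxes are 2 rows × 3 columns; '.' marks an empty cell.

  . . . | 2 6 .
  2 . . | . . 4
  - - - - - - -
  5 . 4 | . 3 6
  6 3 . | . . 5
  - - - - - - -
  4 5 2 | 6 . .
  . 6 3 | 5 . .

Step 1. [r2c2∈{1}] nothing but 1 survives at r2c2. So r2c2=1.
Step 2. [r5c5∈{1}] r5c5 has the single candidate 1. So r5c5=1.
Step 3. [r6c5∈{2,4}] in row 6, 4 fits only at r6c5 ⇒ r6c5=4.
Step 4. [r3c4∈{1}] r3c4's peers cover all but 1. So r3c4=1.
Step 5. [r2c4∈{3}] nothing but 3 survives at r2c4, so r2c4=3.
Step 6. [r1c3∈{5}] only 5 remains possible at r1c3 ⇒ r1c3=5.
Step 7. [r4c5∈{2}] only 2 remains possible at r4c5 ⇒ r4c5=2.
Step 8. [r1c1∈{3}] r1c1 is down to just 3, so r1c1=3.
Step 9. [r6c6∈{2}] r6c6 is down to just 2 ⇒ r6c6=2.
Step 10. [r2c5∈{5}] nothing but 5 survives at r2c5 ⇒ r2c5=5.
Step 11. [r4c3∈{1}] r4c3 has the single candidate 1, so r4c3=1.
Step 12. [r5c6∈{3}] r5c6 is down to just 3, so r5c6=3.
Step 13. [r3c2∈{2}] nothing but 2 survives at r3c2. So r3c2=2.
Step 14. [r6c1∈{1}] r6c1's peers cover all but 1. So r6c1=1.
Step 15. [r1c2∈{4}] r1c2's peers cover all but 4 ⇒ r1c2=4.
Step 16. [r1c6∈{1}] only 1 remains possible at r1c6. So r1c6=1.
Step 17. [r4c4∈{4}] r4c4's peers cover all but 4, so r4c4=4.
Step 18. [r2c3∈{6}] r2c3's peers cover all but 6 ⇒ r2c3=6.

Answer: 3 4 5 2 6 1 / 2 1 6 3 5 4 / 5 2 4 1 3 6 / 6 3 1 4 2 5 / 4 5 2 6 1 3 / 1 6 3 5 4 2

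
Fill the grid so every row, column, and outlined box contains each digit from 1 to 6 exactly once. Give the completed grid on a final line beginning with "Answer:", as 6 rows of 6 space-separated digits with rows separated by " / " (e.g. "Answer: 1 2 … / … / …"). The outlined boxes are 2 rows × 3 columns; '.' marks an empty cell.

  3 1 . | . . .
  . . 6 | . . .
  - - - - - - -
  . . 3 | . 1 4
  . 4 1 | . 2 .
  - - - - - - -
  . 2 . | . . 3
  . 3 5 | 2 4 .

Step 1. [r2c2∈{5}] only 5 remains possible at r2c2. So r2c2=5.
Step 2. [r3c1∈{2,5,6}] in row 3, 2 fits only at r3c1. So r3c1=2.
Step 3. [r3c4∈{5,6}] in row 3, 5 fits only at r3c4, so r3c4=5.
Step 4. [r4c6∈{6}] r4c6 has the single candidate 6, so r4c6=6.
Step 5. [r2c1∈{4}] r2c1's peers cover all but 4 ⇒ r2c1=4.
Step 6. [r6c6∈{1}] nothing but 1 survives at r6c6 ⇒ r6c6=1.
Step 7. [r5c4∈{6}] r5c4 is down to just 6, so r5c4=6.
Step 8. [r1c6∈{2,5}] in col 6, 5 fits only at r1c6. So r1c6=5.
Step 9. [r4c4∈{3}] r4c4 is down to just 3 ⇒ r4c4=3.
Step 10. [r2c4∈{1}] r2c4's peers cover all but 1 ⇒ r2c4=1.
Step 11. [r5c5∈{5}] nothing but 5 survives at r5c5, so r5c5=5.
Step 12. [r1c4∈{4}] only 4 remains possible at r1c4. So r1c4=4.
Step 13. [r2c5∈{3}] nothing but 3 survives at r2c5 ⇒ r2c5=3.
Step 14. [r2c6∈{2}] r2c6's peers cover all but 2 ⇒ r2c6=2.
Step 15. [r6c1∈{6}] r6c1 is down to just 6. So r6c1=6.
Step 16. [r1c5∈{6}] r1c5 is down to just 6 ⇒ r1c5=6.
Step 17. [r5c3∈{4}] r5c3's peers cover all but 4. So r5c3=4.
Step 18. [r5c1∈{1}] r5c1's peers cover all but 1. So r5c1=1.
Step 19. [r3c2∈{6}] r3c2 is down to just 6, so r3c2=6.
Step 20. [r4c1∈{5}] only 5 remains possible at r4c1 ⇒ r4c1=5.
Step 21. [r1c3∈{2}] r1c3's peers cover all but 2 ⇒ r1c3=2.

Answer: 3 1 2 4 6 5 / 4 5 6 1 3 2 / 2 6 3 5 1 4 / 5 4 1 3 2 6 / 1 2 4 6 5 3 / 6 3 5 2 4 1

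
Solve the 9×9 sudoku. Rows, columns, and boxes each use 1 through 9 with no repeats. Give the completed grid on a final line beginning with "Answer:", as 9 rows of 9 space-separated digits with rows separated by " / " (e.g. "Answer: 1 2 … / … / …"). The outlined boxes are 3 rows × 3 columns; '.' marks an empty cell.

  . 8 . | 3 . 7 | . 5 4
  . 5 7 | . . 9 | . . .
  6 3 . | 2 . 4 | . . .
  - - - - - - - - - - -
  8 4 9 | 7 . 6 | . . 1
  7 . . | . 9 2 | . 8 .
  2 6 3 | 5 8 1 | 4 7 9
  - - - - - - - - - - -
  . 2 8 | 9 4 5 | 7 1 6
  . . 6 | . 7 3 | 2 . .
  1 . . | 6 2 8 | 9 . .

Step 1. [r2c8∈{2,3,6}] r2c8 is the only open cell in col 8 admitting 6 ⇒ r2c8=6.
Step 2. [r8c1∈{4,5,9}] 5 has one home in col 1: r8c1. So r8c1=5.
Step 3. [r1c7∈{1}] nothing but 1 survives at r1c7, so r1c7=1.
Step 4. [r4c7∈{3,5}] r4c7 is the only open cell in row 4 admitting 5 ⇒ r4c7=5.
Step 5. [r5c9∈{3}] nothing but 3 survives at r5c9, so r5c9=3.
Step 6. [r2c4∈{1,8}] in col 4, 8 fits only at r2c4 ⇒ r2c4=8.
Step 7. [r3c3∈{1}] only 1 remains possible at r3c3. So r3c3=1.
Step 8. [r3c9∈{7,8}] 7 has one home in row 3: r3c9, so r3c9=7.
Step 9. [r9c8∈{3,4}] r9c8 is the only open cell in row 9 admitting 3 ⇒ r9c8=3.
Step 10. [r9c2∈{7}] r9c2 is down to just 7 ⇒ r9c2=7.
Step 11. [r2c7∈{3}] r2c7's peers cover all but 3, so r2c7=3.
Step 12. [r1c3∈{2}] r1c3 is down to just 2 ⇒ r1c3=2.
Step 13. [r3c7∈{8}] only 8 remains possible at r3c7. So r3c7=8.
Step 14. [r5c3∈{5}] r5c3 is down to just 5, so r5c3=5.
Step 15. [r2c9∈{2}] r2c9's peers cover all but 2, so r2c9=2.
Step 16. [r4c5∈{3}] only 3 remains possible at r4c5 ⇒ r4c5=3.
Step 17. [r3c5∈{5}] r3c5 is down to just 5 ⇒ r3c5=5.
Step 18. [r3c8∈{9}] nothing but 9 survives at r3c8. So r3c8=9.
Step 19. [r5c2∈{1}] nothing but 1 survives at r5c2 ⇒ r5c2=1.
Step 20. [r4c8∈{2}] only 2 remains possible at r4c8, so r4c8=2.
Step 21. [r1c1∈{9}] r1c1 has the single candidate 9 ⇒ r1c1=9.
Step 22. [r9c9∈{5}] r9c9's peers cover all but 5. So r9c9=5.
Step 23. [r8c4∈{1}] nothing but 1 survives at r8c4 ⇒ r8c4=1.
Step 24. [r9c3∈{4}] r9c3 is down to just 4. So r9c3=4.
Step 25. [r1c5∈{6}] nothing but 6 survives at r1c5. So r1c5=6.
Step 26. [r5c4∈{4}] only 4 remains possible at r5c4 ⇒ r5c4=4.
Step 27. [r2c5∈{1}] r2c5 has the single candidate 1 ⇒ r2c5=1.
Step 28. [r8c2∈{9}] r8c2's peers cover all but 9 ⇒ r8c2=9.
Step 29. [r5c7∈{6}] r5c7 has the single candidate 6 ⇒ r5c7=6.
Step 30. [r7c1∈{3}] r7c1's peers cover all but 3 ⇒ r7c1=3.
Step 31. [r8c9∈{8}] only 8 remains possible at r8c9, so r8c9=8.
Step 32. [r2c1∈{4}] nothing but 4 survives at r2c1 ⇒ r2c1=4.
Step 33. [r8c8∈{4}] r8c8 is down to just 4. So r8c8=4.

Answer: 9 8 2 3 6 7 1 5 4 / 4 5 7 8 1 9 3 6 2 / 6 3 1 2 5 4 8 9 7 / 8 4 9 7 3 6 5 2 1 / 7 1 5 4 9 2 6 8 3 / 2 6 3 5 8 1 4 7 9 / 3 2 8 9 4 5 7 1 6 / 5 9 6 1 7 3 2 4 8 / 1 7 4 6 2 8 9 3 5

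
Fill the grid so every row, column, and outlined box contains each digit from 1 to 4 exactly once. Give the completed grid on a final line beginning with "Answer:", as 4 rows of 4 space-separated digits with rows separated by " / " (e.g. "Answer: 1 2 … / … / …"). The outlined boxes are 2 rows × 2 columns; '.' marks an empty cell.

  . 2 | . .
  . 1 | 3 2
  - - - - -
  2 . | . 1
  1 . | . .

Step 1. [r3c3∈{4}] r3c3 has the single candidate 4, so r3c3=4.
Step 2. [r1c4∈{4}] only 4 remains possible at r1c4, so r1c4=4.
Step 3. [r4c4∈{3}] only 3 remains possible at r4c4. So r4c4=3.
Step 4. [r3c2∈{3}] only 3 remains possible at r3c2. So r3c2=3.
Step 5. [r2c1∈{4}] r2c1 has the single candidate 4 ⇒ r2c1=4.
Step 6. [r4c3∈{2}] nothing but 2 survives at r4c3 ⇒ r4c3=2.
Step 7. [r4c2∈{4}] nothing but 4 survives at r4c2, so r4c2=4.
Step 8. [r1c3∈{1}] nothing but 1 survives at r1c3 ⇒ r1c3=1.
Step 9. [r1c1∈{3}] only 3 remains possible at r1c1, so r1c1=3.

Answer: 3 2 1 4 / 4 1 3 2 / 2 3 4 1 / 1 4 2 3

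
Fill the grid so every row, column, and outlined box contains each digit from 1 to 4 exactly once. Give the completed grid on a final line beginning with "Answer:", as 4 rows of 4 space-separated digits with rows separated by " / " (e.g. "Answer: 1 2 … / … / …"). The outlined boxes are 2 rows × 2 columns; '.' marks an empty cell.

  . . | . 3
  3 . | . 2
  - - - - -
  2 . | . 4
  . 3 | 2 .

Step 1. [r3c2∈{1}] r3c2 is down to just 1 ⇒ r3c2=1.
Step 2. [r2c2∈{4}] r2c2 has the single candidate 4 ⇒ r2c2=4.
Step 3. [r2c3∈{1}] r2c3's peers cover all but 1. So r2c3=1.
Step 4. [r3c3∈{3}] nothing but 3 survives at r3c3, so r3c3=3.
Step 5. [r1c3∈{4}] r1c3 is down to just 4, so r1c3=4.
Step 6. [r4c4∈{1}] nothing but 1 survives at r4c4. So r4c4=1.
Step 7. [r1c2∈{2}] r1c2's peers cover all but 2 ⇒ r1c2=2.
Step 8. [r4c1∈{4}] r4c1 has the single candidate 4. So r4c1=4.
Step 9. [r1c1∈{1}] r1c1 has the single candidate 1 ⇒ r1c1=1.

Answer: 1 2 4 3 / 3 4 1 2 / 2 1 3 4 / 4 3 2 1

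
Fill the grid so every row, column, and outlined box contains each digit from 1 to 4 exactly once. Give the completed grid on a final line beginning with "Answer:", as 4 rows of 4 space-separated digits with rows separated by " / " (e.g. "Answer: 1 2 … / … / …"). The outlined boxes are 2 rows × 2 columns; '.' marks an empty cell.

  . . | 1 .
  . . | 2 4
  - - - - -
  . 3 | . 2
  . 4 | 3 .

Step 1. [r2c1∈{1,3}] row 2 places 3 nowhere but r2c1, so r2c1=3.
Step 2. [r4c1∈{1,2}] in row 4, 2 fits only at r4c1 ⇒ r4c1=2.
Step 3. [r3c1∈{1}] r3c1 is down to just 1 ⇒ r3c1=1.
Step 4. [r1c4∈{3}] only 3 remains possible at r1c4, so r1c4=3.
Step 5. [r1c1∈{4}] only 4 remains possible at r1c1. So r1c1=4.
Step 6. [r1c2∈{2}] nothing but 2 survives at r1c2, so r1c2=2.
Step 7. [r2c2∈{1}] only 1 remains possible at r2c2. So r2c2=1.
Step 8. [r3c3∈{4}] nothing but 4 survives at r3c3. So r3c3=4.
Step 9. [r4c4∈{1}] r4c4 is down to just 1. So r4c4=1.

Answer: 4 2 1 3 / 3 1 2 4 / 1 3 4 2 / 2 4 3 1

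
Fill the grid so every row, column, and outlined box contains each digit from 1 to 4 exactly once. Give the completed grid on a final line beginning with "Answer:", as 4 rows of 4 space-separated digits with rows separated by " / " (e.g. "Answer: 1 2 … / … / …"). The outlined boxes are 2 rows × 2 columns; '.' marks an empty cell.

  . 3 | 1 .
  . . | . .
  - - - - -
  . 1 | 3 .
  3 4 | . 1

Step 1. [r2c3∈{2,4}] 4 has one home in col 3: r2c3. So r2c3=4.
Step 2. [r1c4∈{2}] r1c4 is down to just 2, so r1c4=2.
Step 3. [r3c1∈{2}] r3c1 is down to just 2, so r3c1=2.
Step 4. [r4c3∈{2}] only 2 remains possible at r4c3 ⇒ r4c3=2.
Step 5. [r2c1∈{1}] nothing but 1 survives at r2c1 ⇒ r2c1=1.
Step 6. [r2c4∈{3}] r2c4's peers cover all but 3, so r2c4=3.
Step 7. [r2c2∈{2}] only 2 remains possible at r2c2 ⇒ r2c2=2.
Step 8. [r3c4∈{4}] r3c4 has the single candidate 4. So r3c4=4.
Step 9. [r1c1∈{4}] r1c1 is down to just 4 ⇒ r1c1=4.

Answer: 4 3 1 2 / 1 2 4 3 / 2 1 3 4 / 3 4 2 1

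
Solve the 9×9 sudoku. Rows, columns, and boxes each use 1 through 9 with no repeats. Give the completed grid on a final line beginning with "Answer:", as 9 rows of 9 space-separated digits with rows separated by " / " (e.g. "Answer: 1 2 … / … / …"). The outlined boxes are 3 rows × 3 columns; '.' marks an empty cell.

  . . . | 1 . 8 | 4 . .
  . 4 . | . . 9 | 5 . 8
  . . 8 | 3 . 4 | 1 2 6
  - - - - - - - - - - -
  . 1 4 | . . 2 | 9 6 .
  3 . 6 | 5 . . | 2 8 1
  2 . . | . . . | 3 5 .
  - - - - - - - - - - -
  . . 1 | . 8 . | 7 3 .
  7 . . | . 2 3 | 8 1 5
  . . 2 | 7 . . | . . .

Step 1. [r1c3∈{3,5,7,9}] across col 3, 5 lands solely at r1c3. So r1c3=5.
Step 2. [r8c3∈{9}] r8c3's peers cover all but 9 ⇒ r8c3=9.
Step 3. [r6c3∈{7}] nothing but 7 survives at r6c3, so r6c3=7.
Step 4. [r8c2∈{6}] nothing but 6 survives at r8c2 ⇒ r8c2=6.
Step 5. [r9c8∈{4,9}] 4 has one home in col 8: r9c8 ⇒ r9c8=4.
Step 6. [r5c2∈{9}] nothing but 9 survives at r5c2. So r5c2=9.
Step 7. [r7c2∈{5}] r7c2 is down to just 5, so r7c2=5.
Step 8. [r7c6∈{6}] r7c6 is down to just 6 ⇒ r7c6=6.
Step 9. [r1c9∈{3,7,9}] 3 has one home in col 9: r1c9. So r1c9=3.
Step 10. [r6c2∈{8}] r6c2's peers cover all but 8 ⇒ r6c2=8.
Step 11. [r5c5∈{4,7}] in row 5, 4 fits only at r5c5 ⇒ r5c5=4.
Step 12. [r9c9∈{9}] nothing but 9 survives at r9c9 ⇒ r9c9=9.
Step 13. [r6c5∈{1,6,9}] r6c5 is the only open cell in col 5 admitting 9 ⇒ r6c5=9.
Step 14. [r3c5∈{5,7}] r3c5 is the only open cell in row 3 admitting 5 ⇒ r3c5=5.
Step 15. [r2c8∈{7}] r2c8 has the single candidate 7 ⇒ r2c8=7.
Step 16. [r1c5∈{6,7}] 7 has one home in box 2: r1c5. So r1c5=7.
Step 17. [r2c5∈{6}] only 6 remains possible at r2c5 ⇒ r2c5=6.
Step 18. [r9c5∈{1}] r9c5 has the single candidate 1. So r9c5=1.
Step 19. [r1c8∈{9}] r1c8 is down to just 9, so r1c8=9.
Step 20. [r8c4∈{4}] only 4 remains possible at r8c4 ⇒ r8c4=4.
Step 21. [r2c4∈{2}] r2c4 is down to just 2 ⇒ r2c4=2.
Step 22. [r5c6∈{7}] only 7 remains possible at r5c6 ⇒ r5c6=7.
Step 23. [r7c9∈{2}] r7c9 is down to just 2. So r7c9=2.
Step 24. [r6c4∈{6}] r6c4 is down to just 6 ⇒ r6c4=6.
Step 25. [r4c4∈{8}] nothing but 8 survives at r4c4, so r4c4=8.
Step 26. [r4c5∈{3}] r4c5 has the single candidate 3 ⇒ r4c5=3.
Step 27. [r1c2∈{2}] only 2 remains possible at r1c2 ⇒ r1c2=2.
Step 28. [r7c4∈{9}] nothing but 9 survives at r7c4 ⇒ r7c4=9.
Step 29. [r9c7∈{6}] r9c7 is down to just 6 ⇒ r9c7=6.
Step 30. [r3c1∈{9}] r3c1 is down to just 9, so r3c1=9.
Step 31. [r3c2∈{7}] only 7 remains possible at r3c2. So r3c2=7.
Step 32. [r9c6∈{5}] nothing but 5 survives at r9c6. So r9c6=5.
Step 33. [r1c1∈{6}] r1c1 has the single candidate 6. So r1c1=6.
Step 34. [r2c3∈{3}] r2c3's peers cover all but 3. So r2c3=3.
Step 35. [r6c9∈{4}] r6c9's peers cover all but 4 ⇒ r6c9=4.
Step 36. [r9c2∈{3}] r9c2's peers cover all but 3 ⇒ r9c2=3.
Step 37. [r9c1∈{8}] r9c1 is down to just 8, so r9c1=8.
Step 38. [r4c9∈{7}] r4c9's peers cover all but 7. So r4c9=7.
Step 39. [r2c1∈{1}] r2c1 has the single candidate 1 ⇒ r2c1=1.
Step 40. [r6c6∈{1}] r6c6 has the single candidate 1, so r6c6=1.
Step 41. [r7c1∈{4}] only 4 remains possible at r7c1 ⇒ r7c1=4.
Step 42. [r4c1∈{5}] nothing but 5 survives at r4c1, so r4c1=5.

Answer: 6 2 5 1 7 8 4 9 3 / 1 4 3 2 6 9 5 7 8 / 9 7 8 3 5 4 1 2 6 / 5 1 4 8 3 2 9 6 7 / 3 9 6 5 4 7 2 8 1 / 2 8 7 6 9 1 3 5 4 / 4 5 1 9 8 6 7 3 2 / 7 6 9 4 2 3 8 1 5 / 8 3 2 7 1 5 6 4 9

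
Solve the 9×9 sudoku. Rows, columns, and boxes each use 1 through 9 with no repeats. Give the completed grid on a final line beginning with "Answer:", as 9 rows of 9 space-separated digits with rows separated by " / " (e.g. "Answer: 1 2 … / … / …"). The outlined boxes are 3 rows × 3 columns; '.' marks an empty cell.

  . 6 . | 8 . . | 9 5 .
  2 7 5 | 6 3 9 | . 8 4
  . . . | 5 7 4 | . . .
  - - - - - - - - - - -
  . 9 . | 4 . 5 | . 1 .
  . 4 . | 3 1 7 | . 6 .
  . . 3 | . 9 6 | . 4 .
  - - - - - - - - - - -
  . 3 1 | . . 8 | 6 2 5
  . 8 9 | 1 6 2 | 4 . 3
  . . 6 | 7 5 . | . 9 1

Step 1. [r4c3∈{2,7,8}] in col 3, 7 fits only at r4c3, so r4c3=7.
Step 2. [r6c2∈{1,2,5}] in col 2, 5 fits only at r6c2. So r6c2=5.
Step 3. [r5c1∈{8}] only 8 remains possible at r5c1 ⇒ r5c1=8.
Step 4. [r4c5∈{2,8}] 8 has one home in col 5: r4c5. So r4c5=8.
Step 5. [r4c9∈{2}] only 2 remains possible at r4c9. So r4c9=2.
Step 6. [r1c1∈{1,3,4}] in row 1, 3 fits only at r1c1. So r1c1=3.
Step 7. [r6c9∈{7,8}] across col 9, 8 lands solely at r6c9. So r6c9=8.
Step 8. [r7c1∈{4,7}] across row 7, 7 lands solely at r7c1, so r7c1=7.
Step 9. [r3c7∈{1,2,3}] row 3 places 2 nowhere but r3c7, so r3c7=2.
Step 10. [r3c2∈{1}] nothing but 1 survives at r3c2, so r3c2=1.
Step 11. [r8c1∈{5}] r8c1 has the single candidate 5. So r8c1=5.
Step 12. [r9c2∈{2}] nothing but 2 survives at r9c2, so r9c2=2.
Step 13. [r5c7∈{5}] only 5 remains possible at r5c7, so r5c7=5.
Step 14. [r3c1∈{9}] r3c1 is down to just 9 ⇒ r3c1=9.
Step 15. [r4c7∈{3}] nothing but 3 survives at r4c7 ⇒ r4c7=3.
Step 16. [r6c4∈{2}] r6c4's peers cover all but 2, so r6c4=2.
Step 17. [r9c1∈{4}] r9c1's peers cover all but 4. So r9c1=4.
Step 18. [r3c9∈{6}] r3c9's peers cover all but 6 ⇒ r3c9=6.
Step 19. [r6c1∈{1}] only 1 remains possible at r6c1. So r6c1=1.
Step 20. [r8c8∈{7}] r8c8's peers cover all but 7. So r8c8=7.
Step 21. [r1c3∈{4}] r1c3 is down to just 4 ⇒ r1c3=4.
Step 22. [r5c9∈{9}] r5c9 has the single candidate 9 ⇒ r5c9=9.
Step 23. [r1c9∈{7}] r1c9's peers cover all but 7. So r1c9=7.
Step 24. [r5c3∈{2}] r5c3 is down to just 2 ⇒ r5c3=2.
Step 25. [r7c4∈{9}] r7c4's peers cover all but 9, so r7c4=9.
Step 26. [r3c3∈{8}] r3c3 has the single candidate 8. So r3c3=8.
Step 27. [r1c5∈{2}] r1c5's peers cover all but 2 ⇒ r1c5=2.
Step 28. [r4c1∈{6}] r4c1's peers cover all but 6 ⇒ r4c1=6.
Step 29. [r9c7∈{8}] r9c7 is down to just 8 ⇒ r9c7=8.
Step 30. [r1c6∈{1}] nothing but 1 survives at r1c6 ⇒ r1c6=1.
Step 31. [r3c8∈{3}] nothing but 3 survives at r3c8 ⇒ r3c8=3.
Step 32. [r7c5∈{4}] only 4 remains possible at r7c5 ⇒ r7c5=4.
Step 33. [r2c7∈{1}] r2c7 has the single candidate 1. So r2c7=1.
Step 34. [r9c6∈{3}] only 3 remains possible at r9c6, so r9c6=3.
Step 35. [r6c7∈{7}] r6c7 is down to just 7 ⇒ r6c7=7.

Answer: 3 6 4 8 2 1 9 5 7 / 2 7 5 6 3 9 1 8 4 / 9 1 8 5 7 4 2 3 6 / 6 9 7 4 8 5 3 1 2 / 8 4 2 3 1 7 5 6 9 / 1 5 3 2 9 6 7 4 8 / 7 3 1 9 4 8 6 2 5 / 5 8 9 1 6 2 4 7 3 / 4 2 6 7 5 3 8 9 1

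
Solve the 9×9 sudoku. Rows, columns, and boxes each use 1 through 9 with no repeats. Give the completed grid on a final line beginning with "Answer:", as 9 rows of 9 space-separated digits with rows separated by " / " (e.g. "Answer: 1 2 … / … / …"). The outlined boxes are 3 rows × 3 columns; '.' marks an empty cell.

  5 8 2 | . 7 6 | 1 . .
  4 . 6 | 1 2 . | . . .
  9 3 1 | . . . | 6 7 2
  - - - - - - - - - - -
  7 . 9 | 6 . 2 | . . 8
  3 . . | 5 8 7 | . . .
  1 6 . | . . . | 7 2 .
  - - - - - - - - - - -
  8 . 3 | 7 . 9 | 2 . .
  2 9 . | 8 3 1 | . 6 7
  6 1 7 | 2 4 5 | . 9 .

Step 1. [r5c3∈{4}] r5c3 has the single candidate 4 ⇒ r5c3=4.
Step 2. [r8c7∈{4,5}] row 8 places 4 nowhere but r8c7 ⇒ r8c7=4.
Step 3. [r4c8∈{1,3,4,5}] row 4 places 4 nowhere but r4c8. So r4c8=4.
Step 4. [r1c8∈{3}] r1c8 is down to just 3. So r1c8=3.
Step 5. [r6c4∈{3,4,9}] across col 4, 3 lands solely at r6c4. So r6c4=3.
Step 6. [r4c2∈{5}] r4c2 is down to just 5, so r4c2=5.
Step 7. [r2c7∈{5,8,9}] in col 7, 5 fits only at r2c7. So r2c7=5.
Step 8. [r2c9∈{9}] r2c9 is down to just 9. So r2c9=9.
Step 9. [r5c8∈{1}] only 1 remains possible at r5c8. So r5c8=1.
Step 10. [r3c6∈{4,8}] in row 3, 8 fits only at r3c6. So r3c6=8.
Step 11. [r4c7∈{3}] r4c7's peers cover all but 3, so r4c7=3.
Step 12. [r6c9∈{5}] r6c9 is down to just 5 ⇒ r6c9=5.
Step 13. [r1c4∈{4,9}] row 1 places 9 nowhere but r1c4 ⇒ r1c4=9.
Step 14. [r7c9∈{1}] r7c9's peers cover all but 1, so r7c9=1.
Step 15. [r3c4∈{4}] r3c4's peers cover all but 4, so r3c4=4.
Step 16. [r5c2∈{2}] only 2 remains possible at r5c2, so r5c2=2.
Step 17. [r2c8∈{8}] r2c8's peers cover all but 8 ⇒ r2c8=8.
Step 18. [r4c5∈{1}] r4c5 has the single candidate 1, so r4c5=1.
Step 19. [r7c2∈{4}] only 4 remains possible at r7c2, so r7c2=4.
Step 20. [r6c5∈{9}] only 9 remains possible at r6c5. So r6c5=9.
Step 21. [r7c5∈{6}] only 6 remains possible at r7c5, so r7c5=6.
Step 22. [r5c7∈{9}] r5c7 has the single candidate 9, so r5c7=9.
Step 23. [r2c2∈{7}] only 7 remains possible at r2c2 ⇒ r2c2=7.
Step 24. [r9c7∈{8}] r9c7's peers cover all but 8, so r9c7=8.
Step 25. [r6c6∈{4}] r6c6 has the single candidate 4 ⇒ r6c6=4.
Step 26. [r1c9∈{4}] r1c9 is down to just 4. So r1c9=4.
Step 27. [r2c6∈{3}] only 3 remains possible at r2c6, so r2c6=3.
Step 28. [r8c3∈{5}] r8c3 is down to just 5. So r8c3=5.
Step 29. [r9c9∈{3}] only 3 remains possible at r9c9 ⇒ r9c9=3.
Step 30. [r5c9∈{6}] only 6 remains possible at r5c9 ⇒ r5c9=6.
Step 31. [r7c8∈{5}] r7c8's peers cover all but 5, so r7c8=5.
Step 32. [r3c5∈{5}] nothing but 5 survives at r3c5. So r3c5=5.
Step 33. [r6c3∈{8}] r6c3 is down to just 8, so r6c3=8.

Answer: 5 8 2 9 7 6 1 3 4 / 4 7 6 1 2 3 5 8 9 / 9 3 1 4 5 8 6 7 2 / 7 5 9 6 1 2 3 4 8 / 3 2 4 5 8 7 9 1 6 / 1 6 8 3 9 4 7 2 5 / 8 4 3 7 6 9 2 5 1 / 2 9 5 8 3 1 4 6 7 / 6 1 7 2 4 5 8 9 3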